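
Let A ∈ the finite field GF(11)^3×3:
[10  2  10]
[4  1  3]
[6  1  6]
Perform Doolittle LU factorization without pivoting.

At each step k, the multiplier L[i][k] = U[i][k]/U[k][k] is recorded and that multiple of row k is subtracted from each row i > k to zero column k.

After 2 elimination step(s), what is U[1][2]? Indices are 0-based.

[col 0] pivot 10
  R1 -= 7*R0 → (0, 9, 10)  (L[1][0] := 7)
  R2 -= 5*R0 → (0, 2, 0)  (L[2][0] := 5)
[col 1] pivot 9
  R2 -= 10*R1 → (0, 0, 10)  (L[2][1] := 10)

U[1][2] = 10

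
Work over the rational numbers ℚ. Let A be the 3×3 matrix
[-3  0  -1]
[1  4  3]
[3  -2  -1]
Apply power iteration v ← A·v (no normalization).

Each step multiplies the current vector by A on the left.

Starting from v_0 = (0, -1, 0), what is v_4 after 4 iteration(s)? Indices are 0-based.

v_4 = (-8, -72, 40)

v_0 = (0, -1, 0).
v_1 = A·v_0 = (0, -4, 2).
v_2 = A·v_1 = (-2, -10, 6).
v_3 = A·v_2 = (0, -24, 8).
v_4 = A·v_3 = (-8, -72, 40).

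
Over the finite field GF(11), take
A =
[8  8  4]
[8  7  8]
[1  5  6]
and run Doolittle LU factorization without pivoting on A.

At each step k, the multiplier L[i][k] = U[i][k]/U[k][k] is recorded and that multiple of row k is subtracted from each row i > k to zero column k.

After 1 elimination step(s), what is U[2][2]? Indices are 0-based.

[col 0] pivot 8
  R1 -= 1*R0 → (0, 10, 4)  (L[1][0] := 1)
  R2 -= 7*R0 → (0, 4, 0)  (L[2][0] := 7)

U[2][2] = 0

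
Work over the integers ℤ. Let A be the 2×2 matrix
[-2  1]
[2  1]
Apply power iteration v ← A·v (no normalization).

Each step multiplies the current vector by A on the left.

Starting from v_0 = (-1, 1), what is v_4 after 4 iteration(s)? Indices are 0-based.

v_0 = (-1, 1).
v_1 = A·v_0 = (3, -1).
v_2 = A·v_1 = (-7, 5).
v_3 = A·v_2 = (19, -9).
v_4 = A·v_3 = (-47, 29).

v_4 = (-47, 29)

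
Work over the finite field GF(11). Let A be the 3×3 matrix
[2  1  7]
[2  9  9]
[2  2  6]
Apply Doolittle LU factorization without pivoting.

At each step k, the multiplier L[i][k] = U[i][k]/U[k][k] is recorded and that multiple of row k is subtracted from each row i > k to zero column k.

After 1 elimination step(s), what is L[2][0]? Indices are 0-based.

Step 1: pivot at (0,0) is 2.
  row1 ← row1 − (1)·row0  ⇒  L[1][0]=1, U row1=(0, 8, 2)
  row2 ← row2 − (1)·row0  ⇒  L[2][0]=1, U row2=(0, 1, 10)

L[2][0] = 1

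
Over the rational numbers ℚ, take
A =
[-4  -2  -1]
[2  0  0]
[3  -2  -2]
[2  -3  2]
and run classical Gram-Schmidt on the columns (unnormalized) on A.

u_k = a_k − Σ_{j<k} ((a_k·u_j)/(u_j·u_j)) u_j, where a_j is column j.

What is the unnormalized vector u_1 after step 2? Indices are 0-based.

u_1 = (-82/33, 8/33, -18/11, -91/33)

Step 1: u_0 = a_0 = (-4, 2, 3, 2).
Step 2: u_1 = a_1 − (-4/33)·u_0 = (-82/33, 8/33, -18/11, -91/33).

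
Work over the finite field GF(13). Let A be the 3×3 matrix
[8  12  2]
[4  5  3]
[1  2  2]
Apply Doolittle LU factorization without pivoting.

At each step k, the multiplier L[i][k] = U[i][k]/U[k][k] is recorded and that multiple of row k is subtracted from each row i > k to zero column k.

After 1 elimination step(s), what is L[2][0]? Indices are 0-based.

Step 1: pivot at (0,0) is 8.
  row1 ← row1 − (7)·row0  ⇒  L[1][0]=7, U row1=(0, 12, 2)
  row2 ← row2 − (5)·row0  ⇒  L[2][0]=5, U row2=(0, 7, 5)

L[2][0] = 5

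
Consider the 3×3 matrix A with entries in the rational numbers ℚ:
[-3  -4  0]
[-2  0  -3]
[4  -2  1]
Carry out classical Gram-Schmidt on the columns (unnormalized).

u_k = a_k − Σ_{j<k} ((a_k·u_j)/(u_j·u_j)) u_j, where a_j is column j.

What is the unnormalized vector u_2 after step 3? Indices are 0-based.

Step 1: u_0 = a_0 = (-3, -2, 4).
Step 2: u_1 = a_1 − (4/29)·u_0 = (-104/29, 8/29, -74/29).
Step 3: u_2 = a_2 − (10/29)·u_0 − (-49/282)·u_1 = (58/141, -319/141, -116/141).

u_2 = (58/141, -319/141, -116/141)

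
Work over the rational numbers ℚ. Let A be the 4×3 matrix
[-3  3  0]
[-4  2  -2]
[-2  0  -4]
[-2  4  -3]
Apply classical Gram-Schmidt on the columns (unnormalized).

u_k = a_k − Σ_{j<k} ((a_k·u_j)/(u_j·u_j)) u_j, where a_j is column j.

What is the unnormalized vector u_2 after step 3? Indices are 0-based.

Step 1: u_0 = a_0 = (-3, -4, -2, -2).
Step 2: u_1 = a_1 − (-25/33)·u_0 = (8/11, -34/33, -50/33, 82/33).
Step 3: u_2 = a_2 − (2/3)·u_0 − (11/166)·u_1 = (162/83, 61/83, -213/83, -152/83).

u_2 = (162/83, 61/83, -213/83, -152/83)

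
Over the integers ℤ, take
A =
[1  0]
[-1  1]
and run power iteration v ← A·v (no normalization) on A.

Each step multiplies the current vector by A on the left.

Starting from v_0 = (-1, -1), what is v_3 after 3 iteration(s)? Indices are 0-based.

v_3 = (-1, 2)

v_0 = (-1, -1).
v_1 = A·v_0 = (-1, 0).
v_2 = A·v_1 = (-1, 1).
v_3 = A·v_2 = (-1, 2).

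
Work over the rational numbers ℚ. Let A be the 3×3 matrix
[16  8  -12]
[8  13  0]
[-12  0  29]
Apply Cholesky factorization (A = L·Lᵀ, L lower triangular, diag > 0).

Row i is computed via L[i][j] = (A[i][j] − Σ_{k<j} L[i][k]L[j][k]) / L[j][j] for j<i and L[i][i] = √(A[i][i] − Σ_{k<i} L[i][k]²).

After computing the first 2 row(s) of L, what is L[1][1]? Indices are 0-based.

Step 1: L[0][0] = √(16) = 4.
  L[1][0] = (8) / L[0][0] = 2.
Step 2: L[1][1] = √(9) = 3.

L[1][1] = 3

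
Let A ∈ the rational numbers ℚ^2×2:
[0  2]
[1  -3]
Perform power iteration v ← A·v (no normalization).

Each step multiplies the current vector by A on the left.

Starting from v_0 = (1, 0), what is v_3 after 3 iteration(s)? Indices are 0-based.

v_0 = (1, 0).
v_1 = A·v_0 = (0, 1).
v_2 = A·v_1 = (2, -3).
v_3 = A·v_2 = (-6, 11).

v_3 = (-6, 11)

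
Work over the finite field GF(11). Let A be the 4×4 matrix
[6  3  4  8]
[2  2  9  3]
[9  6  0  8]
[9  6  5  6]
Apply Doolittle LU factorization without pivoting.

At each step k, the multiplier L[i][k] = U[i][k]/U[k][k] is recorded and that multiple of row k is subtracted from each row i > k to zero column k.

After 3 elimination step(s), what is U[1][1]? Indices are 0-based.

k=0: U[0][0]=6
  eliminate (1,0): mult=4, new row 1: (0, 1, 4, 4); set L[1][0]=4
  eliminate (2,0): mult=7, new row 2: (0, 7, 5, 7); set L[2][0]=7
  eliminate (3,0): mult=7, new row 3: (0, 7, 10, 5); set L[3][0]=7
k=1: U[1][1]=1
  eliminate (2,1): mult=7, new row 2: (0, 0, 10, 1); set L[2][1]=7
  eliminate (3,1): mult=7, new row 3: (0, 0, 4, 10); set L[3][1]=7
k=2: U[2][2]=10
  eliminate (3,2): mult=7, new row 3: (0, 0, 0, 3); set L[3][2]=7

U[1][1] = 1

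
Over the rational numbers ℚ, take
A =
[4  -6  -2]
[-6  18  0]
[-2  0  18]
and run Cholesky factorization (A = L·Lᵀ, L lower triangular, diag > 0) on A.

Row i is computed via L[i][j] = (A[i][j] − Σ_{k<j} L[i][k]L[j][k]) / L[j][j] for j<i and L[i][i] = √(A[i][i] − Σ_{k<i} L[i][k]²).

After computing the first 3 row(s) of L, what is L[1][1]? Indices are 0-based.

L[1][1] = 3

Step 1: L[0][0] = √(4) = 2.
  L[1][0] = (-6) / L[0][0] = -3.
Step 2: L[1][1] = √(9) = 3.
  L[2][0] = (-2) / L[0][0] = -1.
  L[2][1] = (-3) / L[1][1] = -1.
Step 3: L[2][2] = √(16) = 4.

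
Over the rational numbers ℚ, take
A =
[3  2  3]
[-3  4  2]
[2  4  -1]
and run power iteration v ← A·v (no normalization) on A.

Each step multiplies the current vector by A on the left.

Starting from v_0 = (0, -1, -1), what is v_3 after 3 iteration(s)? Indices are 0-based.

v_3 = (-231, -14, -101)

v_0 = (0, -1, -1).
v_1 = A·v_0 = (-5, -6, -3).
v_2 = A·v_1 = (-36, -15, -31).
v_3 = A·v_2 = (-231, -14, -101).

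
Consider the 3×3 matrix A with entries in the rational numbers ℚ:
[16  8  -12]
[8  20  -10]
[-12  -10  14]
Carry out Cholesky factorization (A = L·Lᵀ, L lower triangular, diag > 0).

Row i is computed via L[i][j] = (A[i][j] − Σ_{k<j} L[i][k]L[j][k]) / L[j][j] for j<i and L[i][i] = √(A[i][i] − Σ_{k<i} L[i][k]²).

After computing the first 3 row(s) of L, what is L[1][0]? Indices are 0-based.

L[1][0] = 2

Step 1: L[0][0] = √(16) = 4.
  L[1][0] = (8) / L[0][0] = 2.
Step 2: L[1][1] = √(16) = 4.
  L[2][0] = (-12) / L[0][0] = -3.
  L[2][1] = (-4) / L[1][1] = -1.
Step 3: L[2][2] = √(4) = 2.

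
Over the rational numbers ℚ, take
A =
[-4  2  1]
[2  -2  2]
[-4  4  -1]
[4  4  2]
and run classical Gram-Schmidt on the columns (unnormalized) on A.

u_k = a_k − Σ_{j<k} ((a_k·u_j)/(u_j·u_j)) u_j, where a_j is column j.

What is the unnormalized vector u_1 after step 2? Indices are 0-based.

Step 1: u_0 = a_0 = (-4, 2, -4, 4).
Step 2: u_1 = a_1 − (-3/13)·u_0 = (14/13, -20/13, 40/13, 64/13).

u_1 = (14/13, -20/13, 40/13, 64/13)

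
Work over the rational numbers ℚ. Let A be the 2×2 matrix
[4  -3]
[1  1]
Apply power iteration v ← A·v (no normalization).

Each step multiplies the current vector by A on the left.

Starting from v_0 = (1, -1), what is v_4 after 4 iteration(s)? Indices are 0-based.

v_0 = (1, -1).
v_1 = A·v_0 = (7, 0).
v_2 = A·v_1 = (28, 7).
v_3 = A·v_2 = (91, 35).
v_4 = A·v_3 = (259, 126).

v_4 = (259, 126)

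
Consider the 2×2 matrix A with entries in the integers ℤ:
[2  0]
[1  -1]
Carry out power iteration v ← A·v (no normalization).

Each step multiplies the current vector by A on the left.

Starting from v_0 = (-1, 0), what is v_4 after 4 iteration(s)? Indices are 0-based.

v_0 = (-1, 0).
v_1 = A·v_0 = (-2, -1).
v_2 = A·v_1 = (-4, -1).
v_3 = A·v_2 = (-8, -3).
v_4 = A·v_3 = (-16, -5).

v_4 = (-16, -5)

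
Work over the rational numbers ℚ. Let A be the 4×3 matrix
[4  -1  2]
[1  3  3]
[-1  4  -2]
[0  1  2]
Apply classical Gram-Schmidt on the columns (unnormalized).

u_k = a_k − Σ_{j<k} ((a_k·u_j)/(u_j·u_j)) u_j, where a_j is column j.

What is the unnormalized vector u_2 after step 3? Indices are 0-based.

Step 1: u_0 = a_0 = (4, 1, -1, 0).
Step 2: u_1 = a_1 − (-5/18)·u_0 = (1/9, 59/18, 67/18, 1).
Step 3: u_2 = a_2 − (13/18)·u_0 − (83/461)·u_1 = (-419/461, 778/461, -898/461, 839/461).

u_2 = (-419/461, 778/461, -898/461, 839/461)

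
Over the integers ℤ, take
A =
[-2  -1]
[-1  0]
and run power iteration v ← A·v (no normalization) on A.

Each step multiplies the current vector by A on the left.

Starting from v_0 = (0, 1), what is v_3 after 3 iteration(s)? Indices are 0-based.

v_0 = (0, 1).
v_1 = A·v_0 = (-1, 0).
v_2 = A·v_1 = (2, 1).
v_3 = A·v_2 = (-5, -2).

v_3 = (-5, -2)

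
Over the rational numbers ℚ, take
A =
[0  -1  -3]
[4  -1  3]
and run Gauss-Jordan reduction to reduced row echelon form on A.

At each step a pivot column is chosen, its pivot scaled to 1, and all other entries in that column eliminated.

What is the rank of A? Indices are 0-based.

[1] R0 <-> R1
[1] R0 /= 4  ⇒  (1, -1/4, 3/4)
[2] R1 /= -1  ⇒  (0, 1, 3)
     R0 -= -1/4·R1  ⇒  (1, 0, 3/2)

rank = 2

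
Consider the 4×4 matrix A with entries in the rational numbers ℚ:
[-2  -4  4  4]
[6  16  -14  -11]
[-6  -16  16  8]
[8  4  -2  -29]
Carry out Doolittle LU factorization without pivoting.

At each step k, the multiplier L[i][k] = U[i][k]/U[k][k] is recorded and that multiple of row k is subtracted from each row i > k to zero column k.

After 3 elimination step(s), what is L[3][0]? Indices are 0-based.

L[3][0] = -4

[col 0] pivot -2
  R1 -= -3*R0 → (0, 4, -2, 1)  (L[1][0] := -3)
  R2 -= 3*R0 → (0, -4, 4, -4)  (L[2][0] := 3)
  R3 -= -4*R0 → (0, -12, 14, -13)  (L[3][0] := -4)
[col 1] pivot 4
  R2 -= -1*R1 → (0, 0, 2, -3)  (L[2][1] := -1)
  R3 -= -3*R1 → (0, 0, 8, -10)  (L[3][1] := -3)
[col 2] pivot 2
  R3 -= 4*R2 → (0, 0, 0, 2)  (L[3][2] := 4)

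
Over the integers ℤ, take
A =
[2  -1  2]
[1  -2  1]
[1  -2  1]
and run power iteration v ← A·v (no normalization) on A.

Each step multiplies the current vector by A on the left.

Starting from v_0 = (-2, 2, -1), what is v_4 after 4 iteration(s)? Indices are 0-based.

v_0 = (-2, 2, -1).
v_1 = A·v_0 = (-8, -7, -7).
v_2 = A·v_1 = (-23, -1, -1).
v_3 = A·v_2 = (-47, -22, -22).
v_4 = A·v_3 = (-116, -25, -25).

v_4 = (-116, -25, -25)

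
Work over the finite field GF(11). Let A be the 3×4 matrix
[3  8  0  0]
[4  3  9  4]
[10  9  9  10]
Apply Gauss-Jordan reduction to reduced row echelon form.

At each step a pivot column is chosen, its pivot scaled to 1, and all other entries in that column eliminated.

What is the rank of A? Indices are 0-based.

rank = 3

step 1: normalize row 0 (÷3) = (1, 10, 0, 0)
  row 1: subtract 4×row0 = (0, 7, 9, 4)
  row 2: subtract 10×row0 = (0, 8, 9, 10)
step 2: normalize row 1 (÷7) = (0, 1, 6, 10)
  row 0: subtract 10×row1 = (1, 0, 6, 10)
  row 2: subtract 8×row1 = (0, 0, 5, 7)
step 3: normalize row 2 (÷5) = (0, 0, 1, 8)
  row 0: subtract 6×row2 = (1, 0, 0, 6)
  row 1: subtract 6×row2 = (0, 1, 0, 6)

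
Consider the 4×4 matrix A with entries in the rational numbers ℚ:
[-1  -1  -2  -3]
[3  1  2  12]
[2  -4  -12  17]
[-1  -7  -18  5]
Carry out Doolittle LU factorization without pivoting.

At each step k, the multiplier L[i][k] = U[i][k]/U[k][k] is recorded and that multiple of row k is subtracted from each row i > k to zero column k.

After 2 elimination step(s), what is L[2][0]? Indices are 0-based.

L[2][0] = -2

[col 0] pivot -1
  R1 -= -3*R0 → (0, -2, -4, 3)  (L[1][0] := -3)
  R2 -= -2*R0 → (0, -6, -16, 11)  (L[2][0] := -2)
  R3 -= 1*R0 → (0, -6, -16, 8)  (L[3][0] := 1)
[col 1] pivot -2
  R2 -= 3*R1 → (0, 0, -4, 2)  (L[2][1] := 3)
  R3 -= 3*R1 → (0, 0, -4, -1)  (L[3][1] := 3)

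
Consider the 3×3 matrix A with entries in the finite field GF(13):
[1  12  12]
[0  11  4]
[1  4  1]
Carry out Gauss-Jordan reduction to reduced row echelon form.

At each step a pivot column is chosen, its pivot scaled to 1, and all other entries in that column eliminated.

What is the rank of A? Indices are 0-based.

rank = 3

[1] R0 /= 1  ⇒  (1, 12, 12)
     R2 -= 1·R0  ⇒  (0, 5, 2)
[2] R1 /= 11  ⇒  (0, 1, 11)
     R0 -= 12·R1  ⇒  (1, 0, 10)
     R2 -= 5·R1  ⇒  (0, 0, 12)
[3] R2 /= 12  ⇒  (0, 0, 1)
     R0 -= 10·R2  ⇒  (1, 0, 0)
     R1 -= 11·R2  ⇒  (0, 1, 0)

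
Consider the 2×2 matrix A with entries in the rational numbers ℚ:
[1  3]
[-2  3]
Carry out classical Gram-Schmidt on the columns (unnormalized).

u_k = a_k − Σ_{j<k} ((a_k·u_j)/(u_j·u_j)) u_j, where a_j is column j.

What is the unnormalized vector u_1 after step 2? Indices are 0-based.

u_1 = (18/5, 9/5)

Step 1: u_0 = a_0 = (1, -2).
Step 2: u_1 = a_1 − (-3/5)·u_0 = (18/5, 9/5).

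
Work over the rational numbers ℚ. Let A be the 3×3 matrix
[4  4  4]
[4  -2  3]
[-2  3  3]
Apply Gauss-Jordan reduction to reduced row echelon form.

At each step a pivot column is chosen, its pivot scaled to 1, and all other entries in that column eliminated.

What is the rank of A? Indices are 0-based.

rank = 3

pivot(0,0)=4: scale R0 → (1, 1, 1)
  clear (1,0): R1 −= (4)R0 → (0, -6, -1)
  clear (2,0): R2 −= (-2)R0 → (0, 5, 5)
pivot(1,1)=-6: scale R1 → (0, 1, 1/6)
  clear (0,1): R0 −= (1)R1 → (1, 0, 5/6)
  clear (2,1): R2 −= (5)R1 → (0, 0, 25/6)
pivot(2,2)=25/6: scale R2 → (0, 0, 1)
  clear (0,2): R0 −= (5/6)R2 → (1, 0, 0)
  clear (1,2): R1 −= (1/6)R2 → (0, 1, 0)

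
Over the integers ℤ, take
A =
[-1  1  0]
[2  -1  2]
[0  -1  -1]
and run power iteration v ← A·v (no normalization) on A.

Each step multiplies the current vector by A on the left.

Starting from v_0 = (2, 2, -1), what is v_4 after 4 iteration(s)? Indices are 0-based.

v_4 = (6, -6, -5)

v_0 = (2, 2, -1).
v_1 = A·v_0 = (0, 0, -1).
v_2 = A·v_1 = (0, -2, 1).
v_3 = A·v_2 = (-2, 4, 1).
v_4 = A·v_3 = (6, -6, -5).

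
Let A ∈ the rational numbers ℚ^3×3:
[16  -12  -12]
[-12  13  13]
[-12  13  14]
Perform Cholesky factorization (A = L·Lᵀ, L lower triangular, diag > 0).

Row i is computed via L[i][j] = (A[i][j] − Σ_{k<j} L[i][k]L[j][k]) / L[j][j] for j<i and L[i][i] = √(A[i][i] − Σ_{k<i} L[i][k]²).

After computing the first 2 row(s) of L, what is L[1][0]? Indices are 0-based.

L[1][0] = -3

Step 1: L[0][0] = √(16) = 4.
  L[1][0] = (-12) / L[0][0] = -3.
Step 2: L[1][1] = √(4) = 2.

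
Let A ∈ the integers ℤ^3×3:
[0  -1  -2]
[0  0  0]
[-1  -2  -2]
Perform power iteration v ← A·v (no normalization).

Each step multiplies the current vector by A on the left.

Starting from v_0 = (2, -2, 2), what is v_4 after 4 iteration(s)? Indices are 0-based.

v_0 = (2, -2, 2).
v_1 = A·v_0 = (-2, 0, -2).
v_2 = A·v_1 = (4, 0, 6).
v_3 = A·v_2 = (-12, 0, -16).
v_4 = A·v_3 = (32, 0, 44).

v_4 = (32, 0, 44)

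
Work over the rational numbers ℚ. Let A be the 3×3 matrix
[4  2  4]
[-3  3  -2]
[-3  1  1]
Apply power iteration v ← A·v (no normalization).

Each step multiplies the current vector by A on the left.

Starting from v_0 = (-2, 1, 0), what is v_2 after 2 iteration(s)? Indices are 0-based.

v_2 = (22, 31, 34)

v_0 = (-2, 1, 0).
v_1 = A·v_0 = (-6, 9, 7).
v_2 = A·v_1 = (22, 31, 34).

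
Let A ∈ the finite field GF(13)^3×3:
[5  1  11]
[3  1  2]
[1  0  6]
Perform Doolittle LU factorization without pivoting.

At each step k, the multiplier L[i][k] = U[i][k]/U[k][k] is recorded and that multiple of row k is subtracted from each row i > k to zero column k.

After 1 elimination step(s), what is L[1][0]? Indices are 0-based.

[col 0] pivot 5
  R1 -= 11*R0 → (0, 3, 11)  (L[1][0] := 11)
  R2 -= 8*R0 → (0, 5, 9)  (L[2][0] := 8)

L[1][0] = 11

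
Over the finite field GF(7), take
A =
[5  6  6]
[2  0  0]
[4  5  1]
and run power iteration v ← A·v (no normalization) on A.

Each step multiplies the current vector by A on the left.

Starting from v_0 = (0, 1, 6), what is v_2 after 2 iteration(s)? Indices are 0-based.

v_2 = (3, 0, 4)

v_0 = (0, 1, 6).
v_1 = A·v_0 = (0, 0, 4).
v_2 = A·v_1 = (3, 0, 4).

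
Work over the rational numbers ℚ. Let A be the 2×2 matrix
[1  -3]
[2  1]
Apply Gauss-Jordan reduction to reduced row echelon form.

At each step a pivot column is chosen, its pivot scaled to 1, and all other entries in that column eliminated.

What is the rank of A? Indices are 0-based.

step 1: normalize row 0 (÷1) = (1, -3)
  row 1: subtract 2×row0 = (0, 7)
step 2: normalize row 1 (÷7) = (0, 1)
  row 0: subtract -3×row1 = (1, 0)

rank = 2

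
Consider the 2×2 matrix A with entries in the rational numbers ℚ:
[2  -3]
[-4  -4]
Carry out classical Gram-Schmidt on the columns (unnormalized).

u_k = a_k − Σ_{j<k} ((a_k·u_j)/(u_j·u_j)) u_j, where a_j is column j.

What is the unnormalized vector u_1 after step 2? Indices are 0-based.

u_1 = (-4, -2)

Step 1: u_0 = a_0 = (2, -4).
Step 2: u_1 = a_1 − (1/2)·u_0 = (-4, -2).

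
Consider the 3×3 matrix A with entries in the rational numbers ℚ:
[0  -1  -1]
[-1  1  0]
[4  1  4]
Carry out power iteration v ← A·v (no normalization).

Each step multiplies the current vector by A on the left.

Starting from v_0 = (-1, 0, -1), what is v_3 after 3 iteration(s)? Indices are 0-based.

v_3 = (27, -7, -80)

v_0 = (-1, 0, -1).
v_1 = A·v_0 = (1, 1, -8).
v_2 = A·v_1 = (7, 0, -27).
v_3 = A·v_2 = (27, -7, -80).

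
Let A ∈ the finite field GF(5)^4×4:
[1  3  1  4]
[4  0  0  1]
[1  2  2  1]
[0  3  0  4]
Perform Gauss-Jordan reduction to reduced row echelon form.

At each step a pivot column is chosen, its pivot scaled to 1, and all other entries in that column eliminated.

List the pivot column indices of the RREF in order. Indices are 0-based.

step 1: normalize row 0 (÷1) = (1, 3, 1, 4)
  row 1: subtract 4×row0 = (0, 3, 1, 0)
  row 2: subtract 1×row0 = (0, 4, 1, 2)
step 2: normalize row 1 (÷3) = (0, 1, 2, 0)
  row 0: subtract 3×row1 = (1, 0, 0, 4)
  row 2: subtract 4×row1 = (0, 0, 3, 2)
  row 3: subtract 3×row1 = (0, 0, 4, 4)
step 3: normalize row 2 (÷3) = (0, 0, 1, 4)
  row 1: subtract 2×row2 = (0, 1, 0, 2)
  row 3: subtract 4×row2 = (0, 0, 0, 3)
step 4: normalize row 3 (÷3) = (0, 0, 0, 1)
  row 0: subtract 4×row3 = (1, 0, 0, 0)
  row 1: subtract 2×row3 = (0, 1, 0, 0)
  row 2: subtract 4×row3 = (0, 0, 1, 0)

pivot columns: 0, 1, 2, 3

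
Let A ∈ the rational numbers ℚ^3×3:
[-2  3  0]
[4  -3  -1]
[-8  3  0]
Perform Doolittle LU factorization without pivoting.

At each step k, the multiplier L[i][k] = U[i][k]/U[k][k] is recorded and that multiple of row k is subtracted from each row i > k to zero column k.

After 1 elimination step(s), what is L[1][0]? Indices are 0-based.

L[1][0] = -2

k=0: U[0][0]=-2
  eliminate (1,0): mult=-2, new row 1: (0, 3, -1); set L[1][0]=-2
  eliminate (2,0): mult=4, new row 2: (0, -9, 0); set L[2][0]=4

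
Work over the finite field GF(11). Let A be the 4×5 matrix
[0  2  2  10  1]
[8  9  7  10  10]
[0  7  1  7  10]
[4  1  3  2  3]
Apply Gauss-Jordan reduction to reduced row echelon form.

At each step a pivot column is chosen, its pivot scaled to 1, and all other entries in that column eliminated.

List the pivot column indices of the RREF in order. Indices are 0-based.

pivot columns: 0, 1, 2, 3

pivot(0,0): swap R0↔R1
pivot(0,0)=8: scale R0 → (1, 8, 5, 4, 4)
  clear (3,0): R3 −= (4)R0 → (0, 2, 5, 8, 9)
pivot(1,1)=2: scale R1 → (0, 1, 1, 5, 6)
  clear (0,1): R0 −= (8)R1 → (1, 0, 8, 8, 0)
  clear (2,1): R2 −= (7)R1 → (0, 0, 5, 5, 1)
  clear (3,1): R3 −= (2)R1 → (0, 0, 3, 9, 8)
pivot(2,2)=5: scale R2 → (0, 0, 1, 1, 9)
  clear (0,2): R0 −= (8)R2 → (1, 0, 0, 0, 5)
  clear (1,2): R1 −= (1)R2 → (0, 1, 0, 4, 8)
  clear (3,2): R3 −= (3)R2 → (0, 0, 0, 6, 3)
pivot(3,3)=6: scale R3 → (0, 0, 0, 1, 6)
  clear (1,3): R1 −= (4)R3 → (0, 1, 0, 0, 6)
  clear (2,3): R2 −= (1)R3 → (0, 0, 1, 0, 3)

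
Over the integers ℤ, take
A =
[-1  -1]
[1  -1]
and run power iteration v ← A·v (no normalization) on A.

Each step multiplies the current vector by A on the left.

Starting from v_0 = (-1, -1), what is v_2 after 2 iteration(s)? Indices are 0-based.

v_0 = (-1, -1).
v_1 = A·v_0 = (2, 0).
v_2 = A·v_1 = (-2, 2).

v_2 = (-2, 2)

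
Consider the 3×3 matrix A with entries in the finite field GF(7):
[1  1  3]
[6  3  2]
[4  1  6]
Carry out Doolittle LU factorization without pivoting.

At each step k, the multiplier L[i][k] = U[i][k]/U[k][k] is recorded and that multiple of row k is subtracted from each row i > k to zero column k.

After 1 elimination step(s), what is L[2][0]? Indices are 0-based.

L[2][0] = 4

[col 0] pivot 1
  R1 -= 6*R0 → (0, 4, 5)  (L[1][0] := 6)
  R2 -= 4*R0 → (0, 4, 1)  (L[2][0] := 4)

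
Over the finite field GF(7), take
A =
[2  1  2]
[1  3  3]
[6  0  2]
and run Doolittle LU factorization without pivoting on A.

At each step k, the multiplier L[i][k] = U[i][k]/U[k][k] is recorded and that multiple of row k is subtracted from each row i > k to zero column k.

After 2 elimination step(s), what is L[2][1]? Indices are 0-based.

L[2][1] = 3

Step 1: pivot at (0,0) is 2.
  row1 ← row1 − (4)·row0  ⇒  L[1][0]=4, U row1=(0, 6, 2)
  row2 ← row2 − (3)·row0  ⇒  L[2][0]=3, U row2=(0, 4, 3)
Step 2: pivot at (1,1) is 6.
  row2 ← row2 − (3)·row1  ⇒  L[2][1]=3, U row2=(0, 0, 4)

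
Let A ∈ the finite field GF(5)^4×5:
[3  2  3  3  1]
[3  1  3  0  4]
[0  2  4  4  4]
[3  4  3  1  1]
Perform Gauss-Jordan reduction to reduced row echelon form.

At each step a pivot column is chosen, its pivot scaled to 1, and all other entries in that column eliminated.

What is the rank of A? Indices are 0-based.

[1] R0 /= 3  ⇒  (1, 4, 1, 1, 2)
     R1 -= 3·R0  ⇒  (0, 4, 0, 2, 3)
     R3 -= 3·R0  ⇒  (0, 2, 0, 3, 0)
[2] R1 /= 4  ⇒  (0, 1, 0, 3, 2)
     R0 -= 4·R1  ⇒  (1, 0, 1, 4, 4)
     R2 -= 2·R1  ⇒  (0, 0, 4, 3, 0)
     R3 -= 2·R1  ⇒  (0, 0, 0, 2, 1)
[3] R2 /= 4  ⇒  (0, 0, 1, 2, 0)
     R0 -= 1·R2  ⇒  (1, 0, 0, 2, 4)
[4] R3 /= 2  ⇒  (0, 0, 0, 1, 3)
     R0 -= 2·R3  ⇒  (1, 0, 0, 0, 3)
     R1 -= 3·R3  ⇒  (0, 1, 0, 0, 3)
     R2 -= 2·R3  ⇒  (0, 0, 1, 0, 4)

rank = 4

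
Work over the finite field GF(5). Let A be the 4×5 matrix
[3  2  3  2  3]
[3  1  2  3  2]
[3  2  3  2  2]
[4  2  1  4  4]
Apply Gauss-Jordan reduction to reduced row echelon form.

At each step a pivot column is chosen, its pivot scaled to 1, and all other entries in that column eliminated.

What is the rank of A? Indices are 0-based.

pivot(0,0)=3: scale R0 → (1, 4, 1, 4, 1)
  clear (1,0): R1 −= (3)R0 → (0, 4, 4, 1, 4)
  clear (2,0): R2 −= (3)R0 → (0, 0, 0, 0, 4)
  clear (3,0): R3 −= (4)R0 → (0, 1, 2, 3, 0)
pivot(1,1)=4: scale R1 → (0, 1, 1, 4, 1)
  clear (0,1): R0 −= (4)R1 → (1, 0, 2, 3, 2)
  clear (3,1): R3 −= (1)R1 → (0, 0, 1, 4, 4)
pivot(2,2): swap R2↔R3
pivot(2,2)=1: scale R2 → (0, 0, 1, 4, 4)
  clear (0,2): R0 −= (2)R2 → (1, 0, 0, 0, 4)
  clear (1,2): R1 −= (1)R2 → (0, 1, 0, 0, 2)
col 3: no nonzero at/below row 3; advance.
pivot(3,4)=4: scale R3 → (0, 0, 0, 0, 1)
  clear (0,4): R0 −= (4)R3 → (1, 0, 0, 0, 0)
  clear (1,4): R1 −= (2)R3 → (0, 1, 0, 0, 0)
  clear (2,4): R2 −= (4)R3 → (0, 0, 1, 4, 0)

rank = 4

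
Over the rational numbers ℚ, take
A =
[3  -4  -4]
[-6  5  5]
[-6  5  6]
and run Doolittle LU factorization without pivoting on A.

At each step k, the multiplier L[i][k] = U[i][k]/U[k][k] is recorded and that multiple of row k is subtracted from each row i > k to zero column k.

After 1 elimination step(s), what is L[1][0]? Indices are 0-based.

L[1][0] = -2

k=0: U[0][0]=3
  eliminate (1,0): mult=-2, new row 1: (0, -3, -3); set L[1][0]=-2
  eliminate (2,0): mult=-2, new row 2: (0, -3, -2); set L[2][0]=-2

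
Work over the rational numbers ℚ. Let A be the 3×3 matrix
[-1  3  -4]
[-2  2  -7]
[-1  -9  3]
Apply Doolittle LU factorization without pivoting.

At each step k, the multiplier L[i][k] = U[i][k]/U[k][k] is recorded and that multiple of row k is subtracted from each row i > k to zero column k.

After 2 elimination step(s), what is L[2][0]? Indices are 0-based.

[col 0] pivot -1
  R1 -= 2*R0 → (0, -4, 1)  (L[1][0] := 2)
  R2 -= 1*R0 → (0, -12, 7)  (L[2][0] := 1)
[col 1] pivot -4
  R2 -= 3*R1 → (0, 0, 4)  (L[2][1] := 3)

L[2][0] = 1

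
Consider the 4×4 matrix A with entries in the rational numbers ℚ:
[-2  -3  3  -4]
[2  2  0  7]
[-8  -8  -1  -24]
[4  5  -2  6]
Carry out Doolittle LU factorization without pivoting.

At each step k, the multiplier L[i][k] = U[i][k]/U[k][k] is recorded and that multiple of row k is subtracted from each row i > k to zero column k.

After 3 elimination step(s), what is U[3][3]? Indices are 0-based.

Step 1: pivot at (0,0) is -2.
  row1 ← row1 − (-1)·row0  ⇒  L[1][0]=-1, U row1=(0, -1, 3, 3)
  row2 ← row2 − (4)·row0  ⇒  L[2][0]=4, U row2=(0, 4, -13, -8)
  row3 ← row3 − (-2)·row0  ⇒  L[3][0]=-2, U row3=(0, -1, 4, -2)
Step 2: pivot at (1,1) is -1.
  row2 ← row2 − (-4)·row1  ⇒  L[2][1]=-4, U row2=(0, 0, -1, 4)
  row3 ← row3 − (1)·row1  ⇒  L[3][1]=1, U row3=(0, 0, 1, -5)
Step 3: pivot at (2,2) is -1.
  row3 ← row3 − (-1)·row2  ⇒  L[3][2]=-1, U row3=(0, 0, 0, -1)

U[3][3] = -1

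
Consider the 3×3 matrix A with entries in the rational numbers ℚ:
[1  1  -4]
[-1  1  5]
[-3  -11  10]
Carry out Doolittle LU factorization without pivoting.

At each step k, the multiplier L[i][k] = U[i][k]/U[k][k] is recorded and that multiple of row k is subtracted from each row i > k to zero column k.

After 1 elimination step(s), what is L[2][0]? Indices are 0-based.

L[2][0] = -3

k=0: U[0][0]=1
  eliminate (1,0): mult=-1, new row 1: (0, 2, 1); set L[1][0]=-1
  eliminate (2,0): mult=-3, new row 2: (0, -8, -2); set L[2][0]=-3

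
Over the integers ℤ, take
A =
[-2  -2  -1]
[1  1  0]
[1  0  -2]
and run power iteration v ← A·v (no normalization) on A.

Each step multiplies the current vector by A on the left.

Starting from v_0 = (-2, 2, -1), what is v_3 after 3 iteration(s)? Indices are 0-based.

v_3 = (1, -1, -4)

v_0 = (-2, 2, -1).
v_1 = A·v_0 = (1, 0, 0).
v_2 = A·v_1 = (-2, 1, 1).
v_3 = A·v_2 = (1, -1, -4).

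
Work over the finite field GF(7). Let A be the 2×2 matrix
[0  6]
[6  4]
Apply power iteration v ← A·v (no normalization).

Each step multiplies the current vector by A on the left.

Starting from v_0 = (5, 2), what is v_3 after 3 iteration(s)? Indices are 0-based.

v_0 = (5, 2).
v_1 = A·v_0 = (5, 3).
v_2 = A·v_1 = (4, 0).
v_3 = A·v_2 = (0, 3).

v_3 = (0, 3)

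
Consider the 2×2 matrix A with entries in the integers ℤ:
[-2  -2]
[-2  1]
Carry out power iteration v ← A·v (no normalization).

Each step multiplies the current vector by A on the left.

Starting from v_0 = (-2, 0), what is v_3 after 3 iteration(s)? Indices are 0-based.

v_3 = (40, 28)

v_0 = (-2, 0).
v_1 = A·v_0 = (4, 4).
v_2 = A·v_1 = (-16, -4).
v_3 = A·v_2 = (40, 28).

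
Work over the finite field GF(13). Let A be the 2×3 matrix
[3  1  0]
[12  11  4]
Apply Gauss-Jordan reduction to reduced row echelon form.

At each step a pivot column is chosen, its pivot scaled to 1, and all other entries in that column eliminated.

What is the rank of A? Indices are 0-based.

[1] R0 /= 3  ⇒  (1, 9, 0)
     R1 -= 12·R0  ⇒  (0, 7, 4)
[2] R1 /= 7  ⇒  (0, 1, 8)
     R0 -= 9·R1  ⇒  (1, 0, 6)

rank = 2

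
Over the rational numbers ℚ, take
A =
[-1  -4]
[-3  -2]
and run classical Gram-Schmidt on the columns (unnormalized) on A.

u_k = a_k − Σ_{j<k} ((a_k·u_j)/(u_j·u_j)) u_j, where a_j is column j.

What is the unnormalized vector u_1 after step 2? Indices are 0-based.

Step 1: u_0 = a_0 = (-1, -3).
Step 2: u_1 = a_1 − (1)·u_0 = (-3, 1).

u_1 = (-3, 1)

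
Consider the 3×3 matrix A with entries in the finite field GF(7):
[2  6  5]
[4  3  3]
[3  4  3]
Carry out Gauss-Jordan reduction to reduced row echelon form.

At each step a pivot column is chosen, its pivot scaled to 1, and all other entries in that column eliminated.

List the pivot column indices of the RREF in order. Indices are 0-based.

pivot columns: 0, 1, 2

[1] R0 /= 2  ⇒  (1, 3, 6)
     R1 -= 4·R0  ⇒  (0, 5, 0)
     R2 -= 3·R0  ⇒  (0, 2, 6)
[2] R1 /= 5  ⇒  (0, 1, 0)
     R0 -= 3·R1  ⇒  (1, 0, 6)
     R2 -= 2·R1  ⇒  (0, 0, 6)
[3] R2 /= 6  ⇒  (0, 0, 1)
     R0 -= 6·R2  ⇒  (1, 0, 0)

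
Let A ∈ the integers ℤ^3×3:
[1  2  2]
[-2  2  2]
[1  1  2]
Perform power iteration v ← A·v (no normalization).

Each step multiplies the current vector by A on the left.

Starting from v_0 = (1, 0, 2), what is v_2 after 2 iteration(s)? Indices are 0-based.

v_2 = (19, 4, 17)

v_0 = (1, 0, 2).
v_1 = A·v_0 = (5, 2, 5).
v_2 = A·v_1 = (19, 4, 17).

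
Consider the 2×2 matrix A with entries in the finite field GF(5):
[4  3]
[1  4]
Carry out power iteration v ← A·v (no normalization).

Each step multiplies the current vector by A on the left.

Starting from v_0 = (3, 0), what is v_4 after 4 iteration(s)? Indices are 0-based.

v_4 = (4, 2)

v_0 = (3, 0).
v_1 = A·v_0 = (2, 3).
v_2 = A·v_1 = (2, 4).
v_3 = A·v_2 = (0, 3).
v_4 = A·v_3 = (4, 2).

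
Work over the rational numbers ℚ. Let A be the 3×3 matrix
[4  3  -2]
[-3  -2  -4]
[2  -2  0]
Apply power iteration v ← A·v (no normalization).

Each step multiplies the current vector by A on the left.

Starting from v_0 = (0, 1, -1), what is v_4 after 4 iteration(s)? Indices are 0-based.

v_4 = (-140, -369, 334)

v_0 = (0, 1, -1).
v_1 = A·v_0 = (5, 2, -2).
v_2 = A·v_1 = (30, -11, 6).
v_3 = A·v_2 = (75, -92, 82).
v_4 = A·v_3 = (-140, -369, 334).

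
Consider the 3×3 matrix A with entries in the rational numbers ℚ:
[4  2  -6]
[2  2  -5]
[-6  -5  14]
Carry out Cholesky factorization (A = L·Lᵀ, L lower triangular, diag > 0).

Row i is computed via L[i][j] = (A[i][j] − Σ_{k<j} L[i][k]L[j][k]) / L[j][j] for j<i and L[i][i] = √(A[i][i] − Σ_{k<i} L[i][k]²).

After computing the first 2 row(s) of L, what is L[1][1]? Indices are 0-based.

L[1][1] = 1

Step 1: L[0][0] = √(4) = 2.
  L[1][0] = (2) / L[0][0] = 1.
Step 2: L[1][1] = √(1) = 1.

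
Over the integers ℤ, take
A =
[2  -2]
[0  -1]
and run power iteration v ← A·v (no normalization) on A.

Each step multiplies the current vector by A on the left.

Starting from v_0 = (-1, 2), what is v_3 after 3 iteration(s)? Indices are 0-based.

v_0 = (-1, 2).
v_1 = A·v_0 = (-6, -2).
v_2 = A·v_1 = (-8, 2).
v_3 = A·v_2 = (-20, -2).

v_3 = (-20, -2)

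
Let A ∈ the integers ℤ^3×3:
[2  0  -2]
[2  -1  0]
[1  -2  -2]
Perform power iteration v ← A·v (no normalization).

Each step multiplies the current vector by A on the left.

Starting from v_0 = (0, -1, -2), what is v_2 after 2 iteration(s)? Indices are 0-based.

v_0 = (0, -1, -2).
v_1 = A·v_0 = (4, 1, 6).
v_2 = A·v_1 = (-4, 7, -10).

v_2 = (-4, 7, -10)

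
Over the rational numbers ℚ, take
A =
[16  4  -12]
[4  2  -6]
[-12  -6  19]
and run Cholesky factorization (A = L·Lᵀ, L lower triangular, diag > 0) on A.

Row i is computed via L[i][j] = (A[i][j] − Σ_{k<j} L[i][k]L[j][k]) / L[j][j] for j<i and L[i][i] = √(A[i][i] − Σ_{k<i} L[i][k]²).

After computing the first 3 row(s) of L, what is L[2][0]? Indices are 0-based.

L[2][0] = -3

Step 1: L[0][0] = √(16) = 4.
  L[1][0] = (4) / L[0][0] = 1.
Step 2: L[1][1] = √(1) = 1.
  L[2][0] = (-12) / L[0][0] = -3.
  L[2][1] = (-3) / L[1][1] = -3.
Step 3: L[2][2] = √(1) = 1.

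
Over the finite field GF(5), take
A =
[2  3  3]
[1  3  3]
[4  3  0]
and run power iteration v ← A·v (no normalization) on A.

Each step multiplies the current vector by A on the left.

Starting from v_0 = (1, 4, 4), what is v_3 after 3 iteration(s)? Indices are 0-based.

v_3 = (4, 4, 2)

v_0 = (1, 4, 4).
v_1 = A·v_0 = (1, 0, 1).
v_2 = A·v_1 = (0, 4, 4).
v_3 = A·v_2 = (4, 4, 2).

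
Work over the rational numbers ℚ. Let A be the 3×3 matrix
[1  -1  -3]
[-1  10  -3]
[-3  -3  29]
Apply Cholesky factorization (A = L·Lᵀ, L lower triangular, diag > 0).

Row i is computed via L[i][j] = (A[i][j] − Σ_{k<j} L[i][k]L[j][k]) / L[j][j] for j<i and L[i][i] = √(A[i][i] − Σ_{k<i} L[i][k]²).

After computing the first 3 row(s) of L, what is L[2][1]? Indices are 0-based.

L[2][1] = -2

Step 1: L[0][0] = √(1) = 1.
  L[1][0] = (-1) / L[0][0] = -1.
Step 2: L[1][1] = √(9) = 3.
  L[2][0] = (-3) / L[0][0] = -3.
  L[2][1] = (-6) / L[1][1] = -2.
Step 3: L[2][2] = √(16) = 4.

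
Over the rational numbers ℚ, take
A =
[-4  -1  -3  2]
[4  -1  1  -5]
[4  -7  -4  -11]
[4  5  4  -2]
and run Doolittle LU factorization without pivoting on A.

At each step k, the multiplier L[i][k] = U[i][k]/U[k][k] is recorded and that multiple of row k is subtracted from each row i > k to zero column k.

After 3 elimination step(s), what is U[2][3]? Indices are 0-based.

U[2][3] = 3

[col 0] pivot -4
  R1 -= -1*R0 → (0, -2, -2, -3)  (L[1][0] := -1)
  R2 -= -1*R0 → (0, -8, -7, -9)  (L[2][0] := -1)
  R3 -= -1*R0 → (0, 4, 1, 0)  (L[3][0] := -1)
[col 1] pivot -2
  R2 -= 4*R1 → (0, 0, 1, 3)  (L[2][1] := 4)
  R3 -= -2*R1 → (0, 0, -3, -6)  (L[3][1] := -2)
[col 2] pivot 1
  R3 -= -3*R2 → (0, 0, 0, 3)  (L[3][2] := -3)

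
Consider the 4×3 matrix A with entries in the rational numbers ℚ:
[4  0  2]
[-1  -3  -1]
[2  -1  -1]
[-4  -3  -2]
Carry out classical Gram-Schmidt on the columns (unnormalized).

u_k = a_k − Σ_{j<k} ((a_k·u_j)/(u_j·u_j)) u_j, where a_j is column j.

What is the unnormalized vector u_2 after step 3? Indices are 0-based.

Step 1: u_0 = a_0 = (4, -1, 2, -4).
Step 2: u_1 = a_1 − (13/37)·u_0 = (-52/37, -98/37, -63/37, -59/37).
Step 3: u_2 = a_2 − (15/37)·u_0 − (175/534)·u_1 = (224/267, 73/267, -223/178, 77/534).

u_2 = (224/267, 73/267, -223/178, 77/534)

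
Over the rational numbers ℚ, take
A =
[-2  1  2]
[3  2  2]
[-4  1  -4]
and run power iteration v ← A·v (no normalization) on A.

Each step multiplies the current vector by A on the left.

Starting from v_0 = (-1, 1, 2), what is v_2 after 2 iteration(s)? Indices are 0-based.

v_0 = (-1, 1, 2).
v_1 = A·v_0 = (7, 3, -3).
v_2 = A·v_1 = (-17, 21, -13).

v_2 = (-17, 21, -13)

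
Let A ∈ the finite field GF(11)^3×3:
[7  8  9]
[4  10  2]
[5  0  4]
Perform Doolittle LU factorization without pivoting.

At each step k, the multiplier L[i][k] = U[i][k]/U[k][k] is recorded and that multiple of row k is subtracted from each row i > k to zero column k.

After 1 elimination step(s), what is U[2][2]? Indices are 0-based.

U[2][2] = 7

k=0: U[0][0]=7
  eliminate (1,0): mult=10, new row 1: (0, 7, 0); set L[1][0]=10
  eliminate (2,0): mult=7, new row 2: (0, 10, 7); set L[2][0]=7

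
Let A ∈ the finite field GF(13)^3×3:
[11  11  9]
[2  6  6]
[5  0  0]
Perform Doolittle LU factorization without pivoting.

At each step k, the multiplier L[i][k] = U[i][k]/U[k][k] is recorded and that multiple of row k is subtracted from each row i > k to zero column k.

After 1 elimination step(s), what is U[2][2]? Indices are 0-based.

U[2][2] = 3

[col 0] pivot 11
  R1 -= 12*R0 → (0, 4, 2)  (L[1][0] := 12)
  R2 -= 4*R0 → (0, 8, 3)  (L[2][0] := 4)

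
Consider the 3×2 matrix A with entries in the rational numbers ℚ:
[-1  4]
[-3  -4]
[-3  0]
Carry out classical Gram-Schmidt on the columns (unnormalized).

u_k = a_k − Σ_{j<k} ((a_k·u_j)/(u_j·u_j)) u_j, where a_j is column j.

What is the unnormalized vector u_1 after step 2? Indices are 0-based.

Step 1: u_0 = a_0 = (-1, -3, -3).
Step 2: u_1 = a_1 − (8/19)·u_0 = (84/19, -52/19, 24/19).

u_1 = (84/19, -52/19, 24/19)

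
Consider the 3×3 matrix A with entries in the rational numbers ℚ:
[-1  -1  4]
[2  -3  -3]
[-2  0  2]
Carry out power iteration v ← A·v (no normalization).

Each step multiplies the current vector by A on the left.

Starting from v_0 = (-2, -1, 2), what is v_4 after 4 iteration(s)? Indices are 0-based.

v_0 = (-2, -1, 2).
v_1 = A·v_0 = (11, -7, 8).
v_2 = A·v_1 = (28, 19, -6).
v_3 = A·v_2 = (-71, 17, -68).
v_4 = A·v_3 = (-218, 11, 6).

v_4 = (-218, 11, 6)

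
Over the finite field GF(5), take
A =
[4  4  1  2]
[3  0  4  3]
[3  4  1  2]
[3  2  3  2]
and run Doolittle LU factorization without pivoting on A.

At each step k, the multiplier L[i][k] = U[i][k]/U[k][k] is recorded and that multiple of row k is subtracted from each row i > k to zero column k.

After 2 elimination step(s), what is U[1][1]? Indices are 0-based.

U[1][1] = 2

Step 1: pivot at (0,0) is 4.
  row1 ← row1 − (2)·row0  ⇒  L[1][0]=2, U row1=(0, 2, 2, 4)
  row2 ← row2 − (2)·row0  ⇒  L[2][0]=2, U row2=(0, 1, 4, 3)
  row3 ← row3 − (2)·row0  ⇒  L[3][0]=2, U row3=(0, 4, 1, 3)
Step 2: pivot at (1,1) is 2.
  row2 ← row2 − (3)·row1  ⇒  L[2][1]=3, U row2=(0, 0, 3, 1)
  row3 ← row3 − (2)·row1  ⇒  L[3][1]=2, U row3=(0, 0, 2, 0)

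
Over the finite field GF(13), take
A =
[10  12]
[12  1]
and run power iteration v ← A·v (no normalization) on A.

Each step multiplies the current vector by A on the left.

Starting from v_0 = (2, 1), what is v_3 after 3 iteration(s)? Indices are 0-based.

v_0 = (2, 1).
v_1 = A·v_0 = (6, 12).
v_2 = A·v_1 = (9, 6).
v_3 = A·v_2 = (6, 10).

v_3 = (6, 10)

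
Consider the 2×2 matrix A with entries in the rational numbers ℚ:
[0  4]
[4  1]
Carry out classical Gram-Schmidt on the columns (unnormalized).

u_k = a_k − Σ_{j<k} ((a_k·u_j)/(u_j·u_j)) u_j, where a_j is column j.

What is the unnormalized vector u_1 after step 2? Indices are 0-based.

Step 1: u_0 = a_0 = (0, 4).
Step 2: u_1 = a_1 − (1/4)·u_0 = (4, 0).

u_1 = (4, 0)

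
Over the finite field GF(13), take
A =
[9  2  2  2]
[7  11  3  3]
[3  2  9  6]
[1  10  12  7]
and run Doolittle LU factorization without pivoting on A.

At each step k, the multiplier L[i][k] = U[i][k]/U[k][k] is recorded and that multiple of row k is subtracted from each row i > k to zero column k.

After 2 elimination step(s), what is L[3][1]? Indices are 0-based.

L[3][1] = 7

Step 1: pivot at (0,0) is 9.
  row1 ← row1 − (8)·row0  ⇒  L[1][0]=8, U row1=(0, 8, 0, 0)
  row2 ← row2 − (9)·row0  ⇒  L[2][0]=9, U row2=(0, 10, 4, 1)
  row3 ← row3 − (3)·row0  ⇒  L[3][0]=3, U row3=(0, 4, 6, 1)
Step 2: pivot at (1,1) is 8.
  row2 ← row2 − (11)·row1  ⇒  L[2][1]=11, U row2=(0, 0, 4, 1)
  row3 ← row3 − (7)·row1  ⇒  L[3][1]=7, U row3=(0, 0, 6, 1)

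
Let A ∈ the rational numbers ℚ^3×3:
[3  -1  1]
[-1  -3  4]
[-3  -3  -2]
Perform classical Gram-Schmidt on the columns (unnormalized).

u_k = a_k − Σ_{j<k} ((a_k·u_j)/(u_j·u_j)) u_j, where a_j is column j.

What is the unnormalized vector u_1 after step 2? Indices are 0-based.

Step 1: u_0 = a_0 = (3, -1, -3).
Step 2: u_1 = a_1 − (9/19)·u_0 = (-46/19, -48/19, -30/19).

u_1 = (-46/19, -48/19, -30/19)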